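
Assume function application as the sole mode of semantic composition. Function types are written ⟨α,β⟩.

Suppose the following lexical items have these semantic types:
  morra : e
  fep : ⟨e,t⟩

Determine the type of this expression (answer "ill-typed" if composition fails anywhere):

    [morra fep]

t

[morra fep] — fep of type ⟨e,t⟩ combines with morra of type e: type t.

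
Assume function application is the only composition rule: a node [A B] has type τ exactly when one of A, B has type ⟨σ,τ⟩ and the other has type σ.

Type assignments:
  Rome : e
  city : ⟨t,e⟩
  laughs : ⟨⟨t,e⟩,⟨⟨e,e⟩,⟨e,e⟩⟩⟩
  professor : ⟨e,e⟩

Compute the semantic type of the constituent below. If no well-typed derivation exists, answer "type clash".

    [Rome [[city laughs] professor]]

[city laughs]: functor laughs : ⟨⟨t,e⟩,⟨⟨e,e⟩,⟨e,e⟩⟩⟩, argument city : ⟨t,e⟩; result ⟨⟨e,e⟩,⟨e,e⟩⟩.
[[city laughs] professor]: functor [city laughs] : ⟨⟨e,e⟩,⟨e,e⟩⟩, argument professor : ⟨e,e⟩; result ⟨e,e⟩.
[Rome [[city laughs] professor]]: functor [[city laughs] professor] : ⟨e,e⟩, argument Rome : e; result e.

e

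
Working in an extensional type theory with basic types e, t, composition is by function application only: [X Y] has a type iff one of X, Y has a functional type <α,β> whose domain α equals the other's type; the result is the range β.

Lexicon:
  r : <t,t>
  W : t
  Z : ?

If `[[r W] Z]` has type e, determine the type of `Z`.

<t,e>

[[r W] Z] is required to be e. [r W] : t cannot yield e as functor, so Z : <t,e>.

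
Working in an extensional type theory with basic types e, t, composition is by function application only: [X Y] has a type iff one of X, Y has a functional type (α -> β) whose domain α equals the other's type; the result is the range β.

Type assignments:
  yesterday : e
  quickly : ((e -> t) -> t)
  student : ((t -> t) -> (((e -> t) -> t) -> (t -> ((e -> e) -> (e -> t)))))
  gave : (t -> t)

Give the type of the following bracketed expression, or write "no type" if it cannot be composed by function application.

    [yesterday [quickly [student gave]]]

[student gave]: functor student : ((t -> t) -> (((e -> t) -> t) -> (t -> ((e -> e) -> (e -> t))))), argument gave : (t -> t); result (((e -> t) -> t) -> (t -> ((e -> e) -> (e -> t)))).
[quickly [student gave]]: functor [student gave] : (((e -> t) -> t) -> (t -> ((e -> e) -> (e -> t)))), argument quickly : ((e -> t) -> t); result (t -> ((e -> e) -> (e -> t))).
At [yesterday [quickly [student gave]]]: neither e nor (t -> ((e -> e) -> (e -> t))) can take the other as argument; the node is ill-typed.

no type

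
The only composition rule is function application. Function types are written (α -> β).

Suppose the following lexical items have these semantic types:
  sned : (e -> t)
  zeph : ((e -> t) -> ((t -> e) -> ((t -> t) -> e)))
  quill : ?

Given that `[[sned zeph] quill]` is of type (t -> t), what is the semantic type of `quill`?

(((t -> e) -> ((t -> t) -> e)) -> (t -> t))

[[sned zeph] quill] is required to be (t -> t). [sned zeph] : ((t -> e) -> ((t -> t) -> e)) cannot yield (t -> t) as functor, so quill : (((t -> e) -> ((t -> t) -> e)) -> (t -> t)).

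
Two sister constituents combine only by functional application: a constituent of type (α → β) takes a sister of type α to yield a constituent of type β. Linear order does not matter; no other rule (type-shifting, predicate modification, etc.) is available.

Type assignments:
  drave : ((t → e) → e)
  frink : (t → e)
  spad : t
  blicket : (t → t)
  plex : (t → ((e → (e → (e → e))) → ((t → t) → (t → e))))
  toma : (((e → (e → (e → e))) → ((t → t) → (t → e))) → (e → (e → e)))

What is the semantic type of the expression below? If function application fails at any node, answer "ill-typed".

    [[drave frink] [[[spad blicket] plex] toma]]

[drave frink] — drave of type ((t → e) → e) combines with frink of type (t → e): type e.
[spad blicket] — blicket of type (t → t) combines with spad of type t: type t.
[[spad blicket] plex] — plex of type (t → ((e → (e → (e → e))) → ((t → t) → (t → e)))) combines with [spad blicket] of type t: type ((e → (e → (e → e))) → ((t → t) → (t → e))).
[[[spad blicket] plex] toma] — toma of type (((e → (e → (e → e))) → ((t → t) → (t → e))) → (e → (e → e))) combines with [[spad blicket] plex] of type ((e → (e → (e → e))) → ((t → t) → (t → e))): type (e → (e → e)).
[[drave frink] [[[spad blicket] plex] toma]] — [[[spad blicket] plex] toma] of type (e → (e → e)) combines with [drave frink] of type e: type (e → e).

(e → e)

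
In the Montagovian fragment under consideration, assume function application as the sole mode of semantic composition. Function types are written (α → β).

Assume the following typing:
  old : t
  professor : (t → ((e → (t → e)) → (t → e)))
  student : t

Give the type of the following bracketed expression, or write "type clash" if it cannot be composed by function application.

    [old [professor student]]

[professor student] — professor of type (t → ((e → (t → e)) → (t → e))) combines with student of type t: type ((e → (t → e)) → (t → e)).
[old [professor student]]: t with ((e → (t → e)) → (t → e)) — neither is a function whose domain matches the other; composition fails here.

type clash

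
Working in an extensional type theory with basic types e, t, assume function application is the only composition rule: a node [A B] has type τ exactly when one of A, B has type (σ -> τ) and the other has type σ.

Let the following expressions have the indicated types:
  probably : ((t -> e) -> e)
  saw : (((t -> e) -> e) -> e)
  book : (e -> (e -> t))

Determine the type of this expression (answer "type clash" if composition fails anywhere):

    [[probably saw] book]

(e -> t)

[probably saw] — saw of type (((t -> e) -> e) -> e) combines with probably of type ((t -> e) -> e): type e.
[[probably saw] book] — book of type (e -> (e -> t)) combines with [probably saw] of type e: type (e -> t).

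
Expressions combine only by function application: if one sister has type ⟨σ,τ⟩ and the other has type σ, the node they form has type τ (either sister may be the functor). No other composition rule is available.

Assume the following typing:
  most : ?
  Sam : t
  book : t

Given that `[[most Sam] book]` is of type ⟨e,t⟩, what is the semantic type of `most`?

⟨t,⟨t,⟨e,t⟩⟩⟩

At [[most Sam] book] (required: ⟨e,t⟩): book is t, which is not a function with range ⟨e,t⟩; hence [most Sam] is the functor — type ⟨t,⟨e,t⟩⟩.
At [most Sam] (required: ⟨t,⟨e,t⟩⟩): Sam is t, which is not a function with range ⟨t,⟨e,t⟩⟩; hence most is the functor — type ⟨t,⟨t,⟨e,t⟩⟩⟩.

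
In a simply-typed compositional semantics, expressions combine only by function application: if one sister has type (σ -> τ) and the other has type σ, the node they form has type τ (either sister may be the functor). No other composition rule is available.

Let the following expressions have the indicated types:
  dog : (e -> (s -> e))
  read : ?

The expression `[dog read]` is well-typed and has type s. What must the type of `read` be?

[dog read] must have type s. The sister dog has type (e -> (s -> e)); that is not a function onto s, so read must be the functor, of type ((e -> (s -> e)) -> s).

((e -> (s -> e)) -> s)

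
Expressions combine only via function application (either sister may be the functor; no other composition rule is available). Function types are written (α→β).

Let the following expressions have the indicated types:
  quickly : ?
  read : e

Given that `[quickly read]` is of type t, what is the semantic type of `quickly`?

[quickly read] must have type t. The sister read has type e; that is not a function onto t, so quickly must be the functor, of type (e→t).

(e→t)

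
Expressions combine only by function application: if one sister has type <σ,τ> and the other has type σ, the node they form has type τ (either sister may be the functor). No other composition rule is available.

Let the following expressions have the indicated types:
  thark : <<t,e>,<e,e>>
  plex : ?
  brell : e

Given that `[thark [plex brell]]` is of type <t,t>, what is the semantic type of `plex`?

[thark [plex brell]] must have type <t,t>. The sister thark has type <<t,e>,<e,e>>; that is not a function onto <t,t>, so [plex brell] must be the functor, of type <<<t,e>,<e,e>>,<t,t>>.
[plex brell] must have type <<<t,e>,<e,e>>,<t,t>>. The sister brell has type e; that is not a function onto <<<t,e>,<e,e>>,<t,t>>, so plex must be the functor, of type <e,<<<t,e>,<e,e>>,<t,t>>>.

<e,<<<t,e>,<e,e>>,<t,t>>>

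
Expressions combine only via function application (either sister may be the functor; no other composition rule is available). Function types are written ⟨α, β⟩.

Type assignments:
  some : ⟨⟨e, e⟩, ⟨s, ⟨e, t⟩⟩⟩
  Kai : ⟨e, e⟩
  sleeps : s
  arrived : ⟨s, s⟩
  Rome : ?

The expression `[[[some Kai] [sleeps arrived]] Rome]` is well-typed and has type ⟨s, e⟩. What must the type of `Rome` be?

For [[[some Kai] [sleeps arrived]] Rome] to have type ⟨s, e⟩ with [[some Kai] [sleeps arrived]] of type ⟨e, t⟩, Rome must be the function: Rome : ⟨⟨e, t⟩, ⟨s, e⟩⟩.

⟨⟨e, t⟩, ⟨s, e⟩⟩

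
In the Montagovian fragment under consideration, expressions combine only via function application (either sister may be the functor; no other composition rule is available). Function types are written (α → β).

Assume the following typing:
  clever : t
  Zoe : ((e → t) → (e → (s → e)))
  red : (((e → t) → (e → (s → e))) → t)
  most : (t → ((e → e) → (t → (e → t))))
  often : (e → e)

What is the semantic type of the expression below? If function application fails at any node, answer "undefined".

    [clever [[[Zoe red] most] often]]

At [Zoe red], red : (((e → t) → (e → (s → e))) → t) takes Zoe : ((e → t) → (e → (s → e))), giving t.
At [[Zoe red] most], most : (t → ((e → e) → (t → (e → t)))) takes [Zoe red] : t, giving ((e → e) → (t → (e → t))).
At [[[Zoe red] most] often], [[Zoe red] most] : ((e → e) → (t → (e → t))) takes often : (e → e), giving (t → (e → t)).
At [clever [[[Zoe red] most] often]], [[[Zoe red] most] often] : (t → (e → t)) takes clever : t, giving (e → t).

(e → t)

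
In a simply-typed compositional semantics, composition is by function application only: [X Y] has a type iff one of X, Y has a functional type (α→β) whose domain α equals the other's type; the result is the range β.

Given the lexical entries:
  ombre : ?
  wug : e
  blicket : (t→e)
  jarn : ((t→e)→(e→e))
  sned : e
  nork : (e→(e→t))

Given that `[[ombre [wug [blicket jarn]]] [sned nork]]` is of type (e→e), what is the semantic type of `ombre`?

[[ombre [wug [blicket jarn]]] [sned nork]] is required to be (e→e). [sned nork] : (e→t) cannot yield (e→e) as functor, so [ombre [wug [blicket jarn]]] : ((e→t)→(e→e)).
[ombre [wug [blicket jarn]]] is required to be ((e→t)→(e→e)). [wug [blicket jarn]] : e cannot yield ((e→t)→(e→e)) as functor, so ombre : (e→((e→t)→(e→e))).

(e→((e→t)→(e→e)))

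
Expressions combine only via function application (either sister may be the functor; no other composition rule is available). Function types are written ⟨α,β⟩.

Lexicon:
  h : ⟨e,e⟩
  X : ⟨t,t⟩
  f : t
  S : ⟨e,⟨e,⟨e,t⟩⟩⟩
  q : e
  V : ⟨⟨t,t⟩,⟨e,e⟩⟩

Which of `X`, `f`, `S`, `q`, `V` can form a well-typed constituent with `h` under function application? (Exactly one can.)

X : ⟨t,t⟩ — no; h wants e, and X wants t.
f : t — no; h wants e, and f wants nothing (atomic).
S : ⟨e,⟨e,⟨e,t⟩⟩⟩ — no; h wants e, and S wants e.
q — combines: h : ⟨e,e⟩ takes q : e as argument, giving e.
V : ⟨⟨t,t⟩,⟨e,e⟩⟩ — no; h wants e, and V wants ⟨t,t⟩.

q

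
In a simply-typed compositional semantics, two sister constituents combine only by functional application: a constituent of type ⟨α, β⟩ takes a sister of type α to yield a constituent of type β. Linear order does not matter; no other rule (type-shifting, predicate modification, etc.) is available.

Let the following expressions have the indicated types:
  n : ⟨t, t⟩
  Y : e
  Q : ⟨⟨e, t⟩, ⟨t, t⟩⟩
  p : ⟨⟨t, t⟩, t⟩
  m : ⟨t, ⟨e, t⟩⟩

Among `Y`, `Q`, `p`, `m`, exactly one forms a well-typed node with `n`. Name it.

Y : e — does not combine with n.
Q : ⟨⟨e, t⟩, ⟨t, t⟩⟩ — does not combine with n.
p — combines: p : ⟨⟨t, t⟩, t⟩ takes n : ⟨t, t⟩ as argument, giving t.
m : ⟨t, ⟨e, t⟩⟩ — does not combine with n.

p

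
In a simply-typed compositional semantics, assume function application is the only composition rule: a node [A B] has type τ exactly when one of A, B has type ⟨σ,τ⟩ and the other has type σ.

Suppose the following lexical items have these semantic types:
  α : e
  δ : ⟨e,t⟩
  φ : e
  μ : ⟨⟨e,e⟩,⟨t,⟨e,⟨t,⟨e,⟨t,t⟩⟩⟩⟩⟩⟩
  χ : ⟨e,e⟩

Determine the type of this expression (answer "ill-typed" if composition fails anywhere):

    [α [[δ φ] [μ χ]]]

[δ φ]: functor δ : ⟨e,t⟩, argument φ : e; result t.
[μ χ]: functor μ : ⟨⟨e,e⟩,⟨t,⟨e,⟨t,⟨e,⟨t,t⟩⟩⟩⟩⟩⟩, argument χ : ⟨e,e⟩; result ⟨t,⟨e,⟨t,⟨e,⟨t,t⟩⟩⟩⟩⟩.
[[δ φ] [μ χ]]: functor [μ χ] : ⟨t,⟨e,⟨t,⟨e,⟨t,t⟩⟩⟩⟩⟩, argument [δ φ] : t; result ⟨e,⟨t,⟨e,⟨t,t⟩⟩⟩⟩.
[α [[δ φ] [μ χ]]]: functor [[δ φ] [μ χ]] : ⟨e,⟨t,⟨e,⟨t,t⟩⟩⟩⟩, argument α : e; result ⟨t,⟨e,⟨t,t⟩⟩⟩.

⟨t,⟨e,⟨t,t⟩⟩⟩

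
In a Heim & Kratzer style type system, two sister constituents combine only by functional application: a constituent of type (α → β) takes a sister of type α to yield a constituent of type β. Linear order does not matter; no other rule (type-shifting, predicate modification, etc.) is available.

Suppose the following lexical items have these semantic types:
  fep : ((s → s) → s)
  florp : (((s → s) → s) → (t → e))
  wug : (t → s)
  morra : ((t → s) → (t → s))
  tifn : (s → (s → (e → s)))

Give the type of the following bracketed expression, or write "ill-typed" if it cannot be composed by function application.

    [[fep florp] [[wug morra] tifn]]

[fep florp]: functor florp : (((s → s) → s) → (t → e)), argument fep : ((s → s) → s); result (t → e).
[wug morra]: functor morra : ((t → s) → (t → s)), argument wug : (t → s); result (t → s).
[[wug morra] tifn]: (t → s) and (s → (s → (e → s))) cannot combine by function application — type clash.

ill-typed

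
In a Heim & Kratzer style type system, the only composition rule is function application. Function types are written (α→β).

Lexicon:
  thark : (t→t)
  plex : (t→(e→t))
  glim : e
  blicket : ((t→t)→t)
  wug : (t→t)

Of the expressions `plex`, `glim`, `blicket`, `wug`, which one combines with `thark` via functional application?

blicket

plex : (t→(e→t)) — no; thark wants t, and plex wants t.
glim : e — no; thark wants t, and glim wants nothing (atomic).
blicket — combines: blicket : ((t→t)→t) takes thark : (t→t) as argument, giving t.
wug : (t→t) — no; thark wants t, and wug wants t.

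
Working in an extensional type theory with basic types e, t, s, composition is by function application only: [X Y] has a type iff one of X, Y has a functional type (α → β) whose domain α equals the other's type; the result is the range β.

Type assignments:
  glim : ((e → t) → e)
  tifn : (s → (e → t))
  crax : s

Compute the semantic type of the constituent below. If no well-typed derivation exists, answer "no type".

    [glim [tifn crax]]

At [tifn crax], tifn : (s → (e → t)) takes crax : s, giving (e → t).
At [glim [tifn crax]], glim : ((e → t) → e) takes [tifn crax] : (e → t), giving e.

e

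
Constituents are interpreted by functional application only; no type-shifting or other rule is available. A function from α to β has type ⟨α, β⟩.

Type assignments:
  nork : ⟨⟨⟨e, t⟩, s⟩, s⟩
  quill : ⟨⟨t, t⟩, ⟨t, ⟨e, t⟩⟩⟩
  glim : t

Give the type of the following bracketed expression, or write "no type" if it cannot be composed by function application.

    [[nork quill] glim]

no type

[nork quill]: ⟨⟨⟨e, t⟩, s⟩, s⟩ and ⟨⟨t, t⟩, ⟨t, ⟨e, t⟩⟩⟩ cannot combine by function application — type clash.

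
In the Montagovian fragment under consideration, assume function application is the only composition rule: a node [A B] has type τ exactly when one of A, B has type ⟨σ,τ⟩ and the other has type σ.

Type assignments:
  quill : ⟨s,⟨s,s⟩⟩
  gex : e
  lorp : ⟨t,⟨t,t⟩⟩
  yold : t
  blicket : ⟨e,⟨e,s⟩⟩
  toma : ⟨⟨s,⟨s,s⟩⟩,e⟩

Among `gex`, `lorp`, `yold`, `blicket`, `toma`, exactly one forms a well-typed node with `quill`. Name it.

toma

gex : e — no; quill wants s, and gex wants nothing (atomic).
lorp : ⟨t,⟨t,t⟩⟩ — no; quill wants s, and lorp wants t.
yold : t — no; quill wants s, and yold wants nothing (atomic).
blicket : ⟨e,⟨e,s⟩⟩ — no; quill wants s, and blicket wants e.
toma — combines: toma : ⟨⟨s,⟨s,s⟩⟩,e⟩ takes quill : ⟨s,⟨s,s⟩⟩ as argument, giving e.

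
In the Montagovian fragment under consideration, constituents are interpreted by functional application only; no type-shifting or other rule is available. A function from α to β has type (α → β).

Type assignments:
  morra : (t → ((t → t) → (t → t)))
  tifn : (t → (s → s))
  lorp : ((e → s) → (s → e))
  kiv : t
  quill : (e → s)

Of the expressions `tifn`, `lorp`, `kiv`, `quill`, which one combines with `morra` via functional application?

kiv

tifn : (t → (s → s)) — morra needs t; tifn needs t; neither fits.
lorp : ((e → s) → (s → e)) — morra needs t; lorp needs (e → s); neither fits.
kiv — combines: morra : (t → ((t → t) → (t → t))) takes kiv : t as argument, giving ((t → t) → (t → t)).
quill : (e → s) — morra needs t; quill needs e; neither fits.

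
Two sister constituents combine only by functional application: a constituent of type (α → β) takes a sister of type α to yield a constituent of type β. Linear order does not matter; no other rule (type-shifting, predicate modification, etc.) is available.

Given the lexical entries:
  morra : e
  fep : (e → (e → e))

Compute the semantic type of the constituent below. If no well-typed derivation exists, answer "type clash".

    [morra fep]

(e → e)

[morra fep] — fep of type (e → (e → e)) combines with morra of type e: type (e → e).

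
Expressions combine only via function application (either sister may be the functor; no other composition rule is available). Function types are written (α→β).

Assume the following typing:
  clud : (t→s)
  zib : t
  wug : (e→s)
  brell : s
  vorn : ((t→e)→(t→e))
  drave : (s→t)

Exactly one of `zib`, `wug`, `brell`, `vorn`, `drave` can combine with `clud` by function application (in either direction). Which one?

zib — combines: clud : (t→s) takes zib : t as argument, giving s.
wug : (e→s) — neither side's domain matches the other.
brell : s — neither side's domain matches the other.
vorn : ((t→e)→(t→e)) — neither side's domain matches the other.
drave : (s→t) — neither side's domain matches the other.

zib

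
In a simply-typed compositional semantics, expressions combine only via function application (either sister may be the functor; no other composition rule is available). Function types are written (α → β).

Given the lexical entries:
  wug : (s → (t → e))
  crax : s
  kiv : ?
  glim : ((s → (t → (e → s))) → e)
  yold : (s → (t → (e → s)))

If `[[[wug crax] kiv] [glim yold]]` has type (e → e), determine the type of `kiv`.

((t → e) → (e → (e → e)))

At [[[wug crax] kiv] [glim yold]] (required: (e → e)): [glim yold] is e, which is not a function with range (e → e); hence [[wug crax] kiv] is the functor — type (e → (e → e)).
At [[wug crax] kiv] (required: (e → (e → e))): [wug crax] is (t → e), which is not a function with range (e → (e → e)); hence kiv is the functor — type ((t → e) → (e → (e → e))).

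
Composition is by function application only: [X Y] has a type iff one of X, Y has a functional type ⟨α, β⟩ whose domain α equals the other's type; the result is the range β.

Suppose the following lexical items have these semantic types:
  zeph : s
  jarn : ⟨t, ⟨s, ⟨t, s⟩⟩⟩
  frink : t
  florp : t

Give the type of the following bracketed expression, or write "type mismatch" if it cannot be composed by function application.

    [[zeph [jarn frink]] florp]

s

[jarn frink]: jarn is ⟨t, ⟨s, ⟨t, s⟩⟩⟩, frink is t; result ⟨s, ⟨t, s⟩⟩.
[zeph [jarn frink]]: [jarn frink] is ⟨s, ⟨t, s⟩⟩, zeph is s; result ⟨t, s⟩.
[[zeph [jarn frink]] florp]: [zeph [jarn frink]] is ⟨t, s⟩, florp is t; result s.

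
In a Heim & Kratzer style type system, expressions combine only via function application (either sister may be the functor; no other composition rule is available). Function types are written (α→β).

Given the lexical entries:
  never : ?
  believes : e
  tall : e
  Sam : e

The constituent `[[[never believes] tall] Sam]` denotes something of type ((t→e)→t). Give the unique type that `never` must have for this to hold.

(e→(e→(e→((t→e)→t))))

[[[never believes] tall] Sam] is required to be ((t→e)→t). Sam : e cannot yield ((t→e)→t) as functor, so [[never believes] tall] : (e→((t→e)→t)).
[[never believes] tall] is required to be (e→((t→e)→t)). tall : e cannot yield (e→((t→e)→t)) as functor, so [never believes] : (e→(e→((t→e)→t))).
[never believes] is required to be (e→(e→((t→e)→t))). believes : e cannot yield (e→(e→((t→e)→t))) as functor, so never : (e→(e→(e→((t→e)→t)))).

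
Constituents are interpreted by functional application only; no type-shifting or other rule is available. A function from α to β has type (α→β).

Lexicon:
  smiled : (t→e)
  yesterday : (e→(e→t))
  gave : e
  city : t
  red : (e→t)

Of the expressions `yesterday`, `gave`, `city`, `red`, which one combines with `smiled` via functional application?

city

yesterday : (e→(e→t)) — no; smiled wants t, and yesterday wants e.
gave : e — no; smiled wants t, and gave wants nothing (atomic).
city — combines: smiled : (t→e) takes city : t as argument, giving e.
red : (e→t) — no; smiled wants t, and red wants e.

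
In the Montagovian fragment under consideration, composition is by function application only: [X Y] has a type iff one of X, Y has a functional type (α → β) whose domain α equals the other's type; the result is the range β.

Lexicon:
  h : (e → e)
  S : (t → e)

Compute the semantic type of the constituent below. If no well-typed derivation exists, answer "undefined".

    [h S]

undefined

[h S]: (e → e) and (t → e) cannot combine by function application — type clash.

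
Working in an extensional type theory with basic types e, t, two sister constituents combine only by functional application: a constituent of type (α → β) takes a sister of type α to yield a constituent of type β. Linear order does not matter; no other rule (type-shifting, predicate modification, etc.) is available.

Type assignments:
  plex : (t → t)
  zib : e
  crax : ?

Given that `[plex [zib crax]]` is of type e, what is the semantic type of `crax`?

(e → ((t → t) → e))

[plex [zib crax]] must have type e. The sister plex has type (t → t); that is not a function onto e, so [zib crax] must be the functor, of type ((t → t) → e).
[zib crax] must have type ((t → t) → e). The sister zib has type e; that is not a function onto ((t → t) → e), so crax must be the functor, of type (e → ((t → t) → e)).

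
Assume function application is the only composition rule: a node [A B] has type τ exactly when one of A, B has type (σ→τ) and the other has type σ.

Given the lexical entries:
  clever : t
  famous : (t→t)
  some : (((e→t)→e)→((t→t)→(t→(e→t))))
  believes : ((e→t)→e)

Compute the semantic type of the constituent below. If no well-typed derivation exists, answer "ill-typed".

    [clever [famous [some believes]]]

[some believes]: some is (((e→t)→e)→((t→t)→(t→(e→t)))), believes is ((e→t)→e); result ((t→t)→(t→(e→t))).
[famous [some believes]]: [some believes] is ((t→t)→(t→(e→t))), famous is (t→t); result (t→(e→t)).
[clever [famous [some believes]]]: [famous [some believes]] is (t→(e→t)), clever is t; result (e→t).

(e→t)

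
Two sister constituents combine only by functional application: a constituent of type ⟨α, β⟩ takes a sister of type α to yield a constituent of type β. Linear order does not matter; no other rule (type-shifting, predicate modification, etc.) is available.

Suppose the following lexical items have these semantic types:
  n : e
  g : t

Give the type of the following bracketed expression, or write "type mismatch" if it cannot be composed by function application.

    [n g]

type mismatch

[n g]: e and t cannot combine by function application — type clash.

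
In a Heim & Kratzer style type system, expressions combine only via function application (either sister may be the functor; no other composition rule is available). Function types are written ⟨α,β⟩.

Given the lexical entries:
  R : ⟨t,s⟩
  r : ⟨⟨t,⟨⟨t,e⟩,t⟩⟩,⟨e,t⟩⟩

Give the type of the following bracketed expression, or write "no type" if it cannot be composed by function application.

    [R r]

At [R r]: neither ⟨t,s⟩ nor ⟨⟨t,⟨⟨t,e⟩,t⟩⟩,⟨e,t⟩⟩ can take the other as argument; the node is ill-typed.

no type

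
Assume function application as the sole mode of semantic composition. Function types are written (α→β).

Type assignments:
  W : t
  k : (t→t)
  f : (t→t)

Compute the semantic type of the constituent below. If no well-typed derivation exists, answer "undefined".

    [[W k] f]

t

[W k]: k is (t→t), W is t; result t.
[[W k] f]: f is (t→t), [W k] is t; result t.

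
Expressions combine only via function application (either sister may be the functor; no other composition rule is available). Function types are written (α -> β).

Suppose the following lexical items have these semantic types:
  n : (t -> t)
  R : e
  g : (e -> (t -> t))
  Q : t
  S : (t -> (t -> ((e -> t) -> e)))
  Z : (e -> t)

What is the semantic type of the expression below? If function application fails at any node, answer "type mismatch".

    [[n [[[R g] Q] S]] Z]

At [R g], g : (e -> (t -> t)) takes R : e, giving (t -> t).
At [[R g] Q], [R g] : (t -> t) takes Q : t, giving t.
At [[[R g] Q] S], S : (t -> (t -> ((e -> t) -> e))) takes [[R g] Q] : t, giving (t -> ((e -> t) -> e)).
[n [[[R g] Q] S]]: (t -> t) and (t -> ((e -> t) -> e)) cannot combine by function application — type clash.

type mismatch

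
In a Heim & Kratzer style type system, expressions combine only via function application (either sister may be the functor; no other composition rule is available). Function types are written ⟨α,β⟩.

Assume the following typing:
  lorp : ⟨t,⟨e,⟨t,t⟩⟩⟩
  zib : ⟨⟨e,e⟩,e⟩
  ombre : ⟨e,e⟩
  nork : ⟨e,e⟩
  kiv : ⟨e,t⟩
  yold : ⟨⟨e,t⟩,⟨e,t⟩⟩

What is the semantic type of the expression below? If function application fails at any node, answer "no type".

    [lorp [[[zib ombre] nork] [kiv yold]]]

[zib ombre]: functor zib : ⟨⟨e,e⟩,e⟩, argument ombre : ⟨e,e⟩; result e.
[[zib ombre] nork]: functor nork : ⟨e,e⟩, argument [zib ombre] : e; result e.
[kiv yold]: functor yold : ⟨⟨e,t⟩,⟨e,t⟩⟩, argument kiv : ⟨e,t⟩; result ⟨e,t⟩.
[[[zib ombre] nork] [kiv yold]]: functor [kiv yold] : ⟨e,t⟩, argument [[zib ombre] nork] : e; result t.
[lorp [[[zib ombre] nork] [kiv yold]]]: functor lorp : ⟨t,⟨e,⟨t,t⟩⟩⟩, argument [[[zib ombre] nork] [kiv yold]] : t; result ⟨e,⟨t,t⟩⟩.

⟨e,⟨t,t⟩⟩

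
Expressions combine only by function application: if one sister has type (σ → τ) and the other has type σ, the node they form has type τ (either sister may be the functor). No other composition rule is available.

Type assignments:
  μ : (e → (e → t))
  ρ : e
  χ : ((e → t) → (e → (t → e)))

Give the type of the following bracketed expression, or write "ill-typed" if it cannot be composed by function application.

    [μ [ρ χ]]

At [ρ χ]: neither e nor ((e → t) → (e → (t → e))) can take the other as argument; the node is ill-typed.

ill-typed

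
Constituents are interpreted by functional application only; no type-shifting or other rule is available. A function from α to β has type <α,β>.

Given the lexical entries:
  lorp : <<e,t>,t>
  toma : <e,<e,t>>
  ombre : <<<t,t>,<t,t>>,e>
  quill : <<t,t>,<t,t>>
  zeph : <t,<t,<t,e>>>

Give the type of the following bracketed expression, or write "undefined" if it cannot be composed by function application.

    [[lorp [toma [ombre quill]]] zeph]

[ombre quill] — ombre of type <<<t,t>,<t,t>>,e> combines with quill of type <<t,t>,<t,t>>: type e.
[toma [ombre quill]] — toma of type <e,<e,t>> combines with [ombre quill] of type e: type <e,t>.
[lorp [toma [ombre quill]]] — lorp of type <<e,t>,t> combines with [toma [ombre quill]] of type <e,t>: type t.
[[lorp [toma [ombre quill]]] zeph] — zeph of type <t,<t,<t,e>>> combines with [lorp [toma [ombre quill]]] of type t: type <t,<t,e>>.

<t,<t,e>>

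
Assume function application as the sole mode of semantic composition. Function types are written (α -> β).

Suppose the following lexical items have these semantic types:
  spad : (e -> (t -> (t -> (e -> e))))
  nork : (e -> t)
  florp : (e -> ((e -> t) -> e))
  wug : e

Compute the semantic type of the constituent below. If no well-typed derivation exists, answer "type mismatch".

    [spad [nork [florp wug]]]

[florp wug] — florp of type (e -> ((e -> t) -> e)) combines with wug of type e: type ((e -> t) -> e).
[nork [florp wug]] — [florp wug] of type ((e -> t) -> e) combines with nork of type (e -> t): type e.
[spad [nork [florp wug]]] — spad of type (e -> (t -> (t -> (e -> e)))) combines with [nork [florp wug]] of type e: type (t -> (t -> (e -> e))).

(t -> (t -> (e -> e)))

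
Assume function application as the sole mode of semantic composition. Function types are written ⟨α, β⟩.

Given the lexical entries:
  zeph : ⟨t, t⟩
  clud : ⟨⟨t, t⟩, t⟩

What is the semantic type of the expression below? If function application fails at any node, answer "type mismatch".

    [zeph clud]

[zeph clud]: functor clud : ⟨⟨t, t⟩, t⟩, argument zeph : ⟨t, t⟩; result t.

t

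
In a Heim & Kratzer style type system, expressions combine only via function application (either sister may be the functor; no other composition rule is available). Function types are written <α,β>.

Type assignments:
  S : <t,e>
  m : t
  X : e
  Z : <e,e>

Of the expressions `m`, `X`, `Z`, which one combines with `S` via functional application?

m — combines: S : <t,e> takes m : t as argument, giving e.
X : e — no; S wants t, and X wants nothing (atomic).
Z : <e,e> — no; S wants t, and Z wants e.

m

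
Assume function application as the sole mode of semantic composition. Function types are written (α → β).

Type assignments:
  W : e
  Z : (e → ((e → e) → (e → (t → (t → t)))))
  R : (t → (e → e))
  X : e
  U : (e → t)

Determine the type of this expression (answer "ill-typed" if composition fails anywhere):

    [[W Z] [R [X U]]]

(e → (t → (t → t)))

[W Z]: (e → ((e → e) → (e → (t → (t → t))))) applied to e yields ((e → e) → (e → (t → (t → t)))).
[X U]: (e → t) applied to e yields t.
[R [X U]]: (t → (e → e)) applied to t yields (e → e).
[[W Z] [R [X U]]]: ((e → e) → (e → (t → (t → t)))) applied to (e → e) yields (e → (t → (t → t))).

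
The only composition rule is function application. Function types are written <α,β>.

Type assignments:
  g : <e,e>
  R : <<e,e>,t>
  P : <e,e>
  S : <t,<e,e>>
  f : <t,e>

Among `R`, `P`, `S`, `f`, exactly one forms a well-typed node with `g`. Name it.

R — combines: R : <<e,e>,t> takes g : <e,e> as argument, giving t.
P : <e,e> — does not combine with g.
S : <t,<e,e>> — does not combine with g.
f : <t,e> — does not combine with g.

R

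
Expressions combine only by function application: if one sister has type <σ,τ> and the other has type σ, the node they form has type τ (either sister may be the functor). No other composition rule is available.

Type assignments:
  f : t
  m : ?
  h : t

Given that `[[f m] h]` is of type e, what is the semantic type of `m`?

<t,<t,e>>

[[f m] h] is required to be e. h : t cannot yield e as functor, so [f m] : <t,e>.
[f m] is required to be <t,e>. f : t cannot yield <t,e> as functor, so m : <t,<t,e>>.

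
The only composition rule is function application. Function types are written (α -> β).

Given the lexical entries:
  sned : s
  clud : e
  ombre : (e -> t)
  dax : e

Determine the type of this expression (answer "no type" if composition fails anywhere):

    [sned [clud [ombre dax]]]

[ombre dax]: ombre is (e -> t), dax is e; result t.
[clud [ombre dax]]: e and t cannot combine by function application — type clash.

no type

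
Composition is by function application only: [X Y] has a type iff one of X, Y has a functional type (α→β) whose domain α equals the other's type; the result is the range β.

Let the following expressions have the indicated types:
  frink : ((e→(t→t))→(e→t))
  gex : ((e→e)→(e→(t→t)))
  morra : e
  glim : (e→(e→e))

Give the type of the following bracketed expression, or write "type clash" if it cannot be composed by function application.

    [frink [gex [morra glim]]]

(e→t)

[morra glim] — glim of type (e→(e→e)) combines with morra of type e: type (e→e).
[gex [morra glim]] — gex of type ((e→e)→(e→(t→t))) combines with [morra glim] of type (e→e): type (e→(t→t)).
[frink [gex [morra glim]]] — frink of type ((e→(t→t))→(e→t)) combines with [gex [morra glim]] of type (e→(t→t)): type (e→t).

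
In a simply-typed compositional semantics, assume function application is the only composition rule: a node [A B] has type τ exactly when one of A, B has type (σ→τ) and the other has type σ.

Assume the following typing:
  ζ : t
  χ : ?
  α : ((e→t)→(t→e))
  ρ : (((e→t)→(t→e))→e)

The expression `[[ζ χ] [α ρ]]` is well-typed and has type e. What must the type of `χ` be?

(t→(e→e))

For [[ζ χ] [α ρ]] to have type e with [α ρ] of type e, [ζ χ] must be the function: [ζ χ] : (e→e).
For [ζ χ] to have type (e→e) with ζ of type t, χ must be the function: χ : (t→(e→e)).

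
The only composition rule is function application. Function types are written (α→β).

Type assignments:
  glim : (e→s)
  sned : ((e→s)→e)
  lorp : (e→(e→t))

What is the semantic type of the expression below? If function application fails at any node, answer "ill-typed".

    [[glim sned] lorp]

(e→t)

At [glim sned], sned : ((e→s)→e) takes glim : (e→s), giving e.
At [[glim sned] lorp], lorp : (e→(e→t)) takes [glim sned] : e, giving (e→t).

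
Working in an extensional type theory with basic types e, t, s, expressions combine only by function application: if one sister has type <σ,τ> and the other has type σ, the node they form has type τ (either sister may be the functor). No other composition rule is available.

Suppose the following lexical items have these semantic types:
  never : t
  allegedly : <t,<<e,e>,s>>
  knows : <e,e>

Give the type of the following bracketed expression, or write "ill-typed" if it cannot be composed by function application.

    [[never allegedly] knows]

[never allegedly] — allegedly of type <t,<<e,e>,s>> combines with never of type t: type <<e,e>,s>.
[[never allegedly] knows] — [never allegedly] of type <<e,e>,s> combines with knows of type <e,e>: type s.

s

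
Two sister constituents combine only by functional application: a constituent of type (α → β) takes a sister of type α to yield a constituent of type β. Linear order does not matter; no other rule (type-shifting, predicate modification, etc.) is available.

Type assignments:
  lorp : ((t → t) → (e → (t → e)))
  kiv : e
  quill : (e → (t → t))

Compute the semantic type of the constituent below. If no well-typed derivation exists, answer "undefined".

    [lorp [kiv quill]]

[kiv quill]: (e → (t → t)) applied to e yields (t → t).
[lorp [kiv quill]]: ((t → t) → (e → (t → e))) applied to (t → t) yields (e → (t → e)).

(e → (t → e))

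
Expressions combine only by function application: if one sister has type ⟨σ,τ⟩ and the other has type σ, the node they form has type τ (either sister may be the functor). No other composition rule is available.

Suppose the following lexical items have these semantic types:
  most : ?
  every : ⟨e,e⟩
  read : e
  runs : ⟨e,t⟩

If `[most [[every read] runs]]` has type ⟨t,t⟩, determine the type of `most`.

[most [[every read] runs]] is required to be ⟨t,t⟩. [[every read] runs] : t cannot yield ⟨t,t⟩ as functor, so most : ⟨t,⟨t,t⟩⟩.

⟨t,⟨t,t⟩⟩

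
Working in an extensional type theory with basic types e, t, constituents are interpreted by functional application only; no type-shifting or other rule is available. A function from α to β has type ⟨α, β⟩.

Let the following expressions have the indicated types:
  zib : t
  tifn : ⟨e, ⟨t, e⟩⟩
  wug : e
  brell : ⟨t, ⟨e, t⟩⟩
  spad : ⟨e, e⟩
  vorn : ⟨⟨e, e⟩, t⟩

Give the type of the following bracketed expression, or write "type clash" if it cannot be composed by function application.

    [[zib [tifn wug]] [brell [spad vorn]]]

[tifn wug]: functor tifn : ⟨e, ⟨t, e⟩⟩, argument wug : e; result ⟨t, e⟩.
[zib [tifn wug]]: functor [tifn wug] : ⟨t, e⟩, argument zib : t; result e.
[spad vorn]: functor vorn : ⟨⟨e, e⟩, t⟩, argument spad : ⟨e, e⟩; result t.
[brell [spad vorn]]: functor brell : ⟨t, ⟨e, t⟩⟩, argument [spad vorn] : t; result ⟨e, t⟩.
[[zib [tifn wug]] [brell [spad vorn]]]: functor [brell [spad vorn]] : ⟨e, t⟩, argument [zib [tifn wug]] : e; result t.

t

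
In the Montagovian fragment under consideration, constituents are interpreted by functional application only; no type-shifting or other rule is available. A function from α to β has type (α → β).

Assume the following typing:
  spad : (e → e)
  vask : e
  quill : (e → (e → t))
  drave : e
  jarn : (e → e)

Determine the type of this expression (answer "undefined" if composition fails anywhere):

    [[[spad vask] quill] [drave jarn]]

[spad vask] — spad of type (e → e) combines with vask of type e: type e.
[[spad vask] quill] — quill of type (e → (e → t)) combines with [spad vask] of type e: type (e → t).
[drave jarn] — jarn of type (e → e) combines with drave of type e: type e.
[[[spad vask] quill] [drave jarn]] — [[spad vask] quill] of type (e → t) combines with [drave jarn] of type e: type t.

t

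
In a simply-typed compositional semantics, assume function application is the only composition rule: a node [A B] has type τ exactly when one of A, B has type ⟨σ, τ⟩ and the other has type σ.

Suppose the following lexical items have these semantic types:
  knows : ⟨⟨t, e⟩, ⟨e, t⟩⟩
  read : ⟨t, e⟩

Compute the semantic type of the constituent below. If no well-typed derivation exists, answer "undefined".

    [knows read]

[knows read] — knows of type ⟨⟨t, e⟩, ⟨e, t⟩⟩ combines with read of type ⟨t, e⟩: type ⟨e, t⟩.

⟨e, t⟩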